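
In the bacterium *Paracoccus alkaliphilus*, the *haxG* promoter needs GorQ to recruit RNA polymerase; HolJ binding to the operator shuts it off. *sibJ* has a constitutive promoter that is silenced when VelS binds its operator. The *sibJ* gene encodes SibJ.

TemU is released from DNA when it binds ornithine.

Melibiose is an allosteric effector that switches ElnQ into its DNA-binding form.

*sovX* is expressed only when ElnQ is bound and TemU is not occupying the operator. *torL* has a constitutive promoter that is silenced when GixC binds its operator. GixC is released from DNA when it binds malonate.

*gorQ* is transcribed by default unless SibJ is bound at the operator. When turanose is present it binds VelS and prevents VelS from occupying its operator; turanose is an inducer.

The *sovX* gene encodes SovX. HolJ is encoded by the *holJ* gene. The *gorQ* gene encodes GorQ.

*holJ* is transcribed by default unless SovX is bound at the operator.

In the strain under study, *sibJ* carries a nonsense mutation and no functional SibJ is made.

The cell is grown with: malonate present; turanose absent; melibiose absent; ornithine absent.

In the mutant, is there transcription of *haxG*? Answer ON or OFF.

OFF

SibJ is non-functional in this strain, so it has no effect.
With no repressor bound, *gorQ* is transcribed.
So GorQ is produced and active.
Melibiose is absent, so ElnQ is inactive.
Ornithine is absent, so TemU is active.
With repressor TemU bound, *sovX* is not transcribed.
So SovX is not produced.
With no repressor bound, *holJ* is transcribed.
So HolJ is produced and active.
With repressor HolJ bound, *haxG* is not transcribed.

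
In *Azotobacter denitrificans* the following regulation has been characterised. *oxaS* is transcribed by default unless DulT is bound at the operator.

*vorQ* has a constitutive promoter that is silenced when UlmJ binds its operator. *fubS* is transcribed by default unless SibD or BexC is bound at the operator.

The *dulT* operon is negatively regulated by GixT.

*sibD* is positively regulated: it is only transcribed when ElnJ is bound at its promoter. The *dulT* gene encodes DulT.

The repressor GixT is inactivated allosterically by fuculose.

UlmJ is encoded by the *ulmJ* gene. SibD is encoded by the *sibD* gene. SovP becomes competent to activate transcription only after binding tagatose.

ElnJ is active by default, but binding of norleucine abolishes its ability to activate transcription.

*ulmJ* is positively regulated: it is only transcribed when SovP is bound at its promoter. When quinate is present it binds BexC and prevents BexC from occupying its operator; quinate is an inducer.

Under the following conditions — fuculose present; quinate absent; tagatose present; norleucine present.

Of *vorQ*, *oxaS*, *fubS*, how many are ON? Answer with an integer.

0

Tagatose is present, so SovP is active.
No repressor is bound and SovP is active, so *ulmJ* is transcribed.
So UlmJ is produced and active.
With repressor UlmJ bound, *vorQ* is not transcribed.
→ *vorQ* is OFF.
Fuculose is present, so GixT is inactive.
With no repressor bound, *dulT* is transcribed.
So DulT is produced and active.
With repressor DulT bound, *oxaS* is not transcribed.
→ *oxaS* is OFF.
Norleucine is present, so ElnJ is inactive.
Required activator ElnJ is absent, so *sibD* is not transcribed.
So SibD is not produced.
Quinate is absent, so BexC is active.
With repressor BexC bound, *fubS* is not transcribed.
→ *fubS* is OFF.
0 of the 3 genes are transcribed.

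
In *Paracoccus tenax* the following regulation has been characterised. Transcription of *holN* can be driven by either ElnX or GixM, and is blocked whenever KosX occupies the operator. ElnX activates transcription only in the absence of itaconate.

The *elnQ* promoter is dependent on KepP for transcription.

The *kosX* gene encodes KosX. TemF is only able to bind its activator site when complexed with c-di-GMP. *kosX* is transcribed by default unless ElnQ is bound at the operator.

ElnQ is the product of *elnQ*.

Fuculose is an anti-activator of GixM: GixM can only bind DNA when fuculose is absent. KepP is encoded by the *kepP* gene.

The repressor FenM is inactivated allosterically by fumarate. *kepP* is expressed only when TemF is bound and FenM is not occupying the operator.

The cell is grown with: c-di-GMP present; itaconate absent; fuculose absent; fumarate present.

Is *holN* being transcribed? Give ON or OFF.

c-di-GMP is present, so TemF is active.
Fumarate is present, so FenM is inactive.
No repressor is bound and TemF is active, so *kepP* is transcribed.
So KepP is produced and active.
No repressor is bound and KepP is active, so *elnQ* is transcribed.
So ElnQ is produced and active.
With repressor ElnQ bound, *kosX* is not transcribed.
So KosX is not produced.
Itaconate is absent, so ElnX is active.
Fuculose is absent, so GixM is active.
Activator ElnX is present, so *holN* is transcribed.

ON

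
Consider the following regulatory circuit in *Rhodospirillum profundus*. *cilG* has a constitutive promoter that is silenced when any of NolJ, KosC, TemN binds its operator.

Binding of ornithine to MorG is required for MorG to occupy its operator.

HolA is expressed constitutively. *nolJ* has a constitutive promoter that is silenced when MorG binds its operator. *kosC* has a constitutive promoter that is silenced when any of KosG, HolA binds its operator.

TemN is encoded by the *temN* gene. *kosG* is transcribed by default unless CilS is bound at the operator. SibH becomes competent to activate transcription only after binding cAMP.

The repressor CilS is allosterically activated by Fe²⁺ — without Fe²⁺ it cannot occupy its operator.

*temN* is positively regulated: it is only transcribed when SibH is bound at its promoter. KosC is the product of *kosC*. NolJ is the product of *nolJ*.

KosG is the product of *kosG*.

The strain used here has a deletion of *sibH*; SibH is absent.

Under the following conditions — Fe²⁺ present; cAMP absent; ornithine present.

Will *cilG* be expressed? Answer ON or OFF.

Ornithine is present, so MorG is active.
With repressor MorG bound, *nolJ* is not transcribed.
So NolJ is not produced.
Fe²⁺ is present, so CilS is active.
With repressor CilS bound, *kosG* is not transcribed.
So KosG is not produced.
HolA is produced constitutively and is active.
With repressor HolA bound, *kosC* is not transcribed.
So KosC is not produced.
SibH is non-functional in this strain, so it has no effect.
Required activator SibH is absent, so *temN* is not transcribed.
So TemN is not produced.
With no repressor bound, *cilG* is transcribed.

ON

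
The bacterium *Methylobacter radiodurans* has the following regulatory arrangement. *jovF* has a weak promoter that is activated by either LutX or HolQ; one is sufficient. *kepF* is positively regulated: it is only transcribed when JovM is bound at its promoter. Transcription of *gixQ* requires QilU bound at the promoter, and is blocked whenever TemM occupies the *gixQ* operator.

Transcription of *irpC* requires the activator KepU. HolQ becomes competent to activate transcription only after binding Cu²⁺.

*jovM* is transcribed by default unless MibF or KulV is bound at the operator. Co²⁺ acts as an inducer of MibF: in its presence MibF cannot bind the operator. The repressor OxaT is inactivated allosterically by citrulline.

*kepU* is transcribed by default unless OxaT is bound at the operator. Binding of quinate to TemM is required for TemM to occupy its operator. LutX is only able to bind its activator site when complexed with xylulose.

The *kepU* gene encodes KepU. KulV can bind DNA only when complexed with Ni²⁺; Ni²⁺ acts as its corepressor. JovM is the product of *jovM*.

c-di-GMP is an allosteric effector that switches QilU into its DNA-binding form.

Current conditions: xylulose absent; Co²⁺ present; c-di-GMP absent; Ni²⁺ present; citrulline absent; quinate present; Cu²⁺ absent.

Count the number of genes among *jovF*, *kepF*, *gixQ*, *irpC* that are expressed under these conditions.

0

Xylulose is absent, so LutX is inactive.
Cu²⁺ is absent, so HolQ is inactive.
No activator is available at the *jovF* promoter, so *jovF* is not transcribed.
→ *jovF* is OFF.
Co²⁺ is present, so MibF is inactive.
Ni²⁺ is present, so KulV is active.
With repressor KulV bound, *jovM* is not transcribed.
So JovM is not produced.
Required activator JovM is absent, so *kepF* is not transcribed.
→ *kepF* is OFF.
Quinate is present, so TemM is active.
c-di-GMP is absent, so QilU is inactive.
With repressor TemM bound, *gixQ* is not transcribed.
→ *gixQ* is OFF.
Citrulline is absent, so OxaT is active.
With repressor OxaT bound, *kepU* is not transcribed.
So KepU is not produced.
Required activator KepU is absent, so *irpC* is not transcribed.
→ *irpC* is OFF.
0 of the 4 genes are transcribed.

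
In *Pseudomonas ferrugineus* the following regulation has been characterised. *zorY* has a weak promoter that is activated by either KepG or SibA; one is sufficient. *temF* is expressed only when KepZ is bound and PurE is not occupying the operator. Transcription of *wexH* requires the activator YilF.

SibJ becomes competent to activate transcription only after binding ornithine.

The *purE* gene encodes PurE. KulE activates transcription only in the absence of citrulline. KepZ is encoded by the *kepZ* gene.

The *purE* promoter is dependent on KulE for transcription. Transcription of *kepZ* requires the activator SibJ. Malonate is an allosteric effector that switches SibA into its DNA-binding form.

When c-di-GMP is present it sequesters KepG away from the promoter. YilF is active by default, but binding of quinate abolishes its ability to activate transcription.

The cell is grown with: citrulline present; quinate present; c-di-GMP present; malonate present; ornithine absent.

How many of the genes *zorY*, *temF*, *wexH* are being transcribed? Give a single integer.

c-di-GMP is present, so KepG is inactive.
Malonate is present, so SibA is active.
Activator SibA is present, so *zorY* is transcribed.
→ *zorY* is ON.
Citrulline is present, so KulE is inactive.
Required activator KulE is absent, so *purE* is not transcribed.
So PurE is not produced.
Ornithine is absent, so SibJ is inactive.
Required activator SibJ is absent, so *kepZ* is not transcribed.
So KepZ is not produced.
Required activator KepZ is absent, so *temF* is not transcribed.
→ *temF* is OFF.
Quinate is present, so YilF is inactive.
Required activator YilF is absent, so *wexH* is not transcribed.
→ *wexH* is OFF.
1 of the 3 genes is transcribed.

1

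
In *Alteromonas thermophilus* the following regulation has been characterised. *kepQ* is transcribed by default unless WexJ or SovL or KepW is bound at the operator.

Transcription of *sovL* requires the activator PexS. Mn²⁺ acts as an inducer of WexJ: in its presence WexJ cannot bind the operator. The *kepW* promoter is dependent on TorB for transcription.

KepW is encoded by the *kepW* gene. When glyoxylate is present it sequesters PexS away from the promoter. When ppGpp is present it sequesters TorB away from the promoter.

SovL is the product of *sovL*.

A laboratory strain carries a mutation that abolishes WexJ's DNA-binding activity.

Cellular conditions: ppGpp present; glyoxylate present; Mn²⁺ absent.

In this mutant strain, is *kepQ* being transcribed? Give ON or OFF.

ON

WexJ is non-functional in this strain, so it has no effect.
Glyoxylate is present, so PexS is inactive.
Required activator PexS is absent, so *sovL* is not transcribed.
So SovL is not produced.
ppGpp is present, so TorB is inactive.
Required activator TorB is absent, so *kepW* is not transcribed.
So KepW is not produced.
With no repressor bound, *kepQ* is transcribed.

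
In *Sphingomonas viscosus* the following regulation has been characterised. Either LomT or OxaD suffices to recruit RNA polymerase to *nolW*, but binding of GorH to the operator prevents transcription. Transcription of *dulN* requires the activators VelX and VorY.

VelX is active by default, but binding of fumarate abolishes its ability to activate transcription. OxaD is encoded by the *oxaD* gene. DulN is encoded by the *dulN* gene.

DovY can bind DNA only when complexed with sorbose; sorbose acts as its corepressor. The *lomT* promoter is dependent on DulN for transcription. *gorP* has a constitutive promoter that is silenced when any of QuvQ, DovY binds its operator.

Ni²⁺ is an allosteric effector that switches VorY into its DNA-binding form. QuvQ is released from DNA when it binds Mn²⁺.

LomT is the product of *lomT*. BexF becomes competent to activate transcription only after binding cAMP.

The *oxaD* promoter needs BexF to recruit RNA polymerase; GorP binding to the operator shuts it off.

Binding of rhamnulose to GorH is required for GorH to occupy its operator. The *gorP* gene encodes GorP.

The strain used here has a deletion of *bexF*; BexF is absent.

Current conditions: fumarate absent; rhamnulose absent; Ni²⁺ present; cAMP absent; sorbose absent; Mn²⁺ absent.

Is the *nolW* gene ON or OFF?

ON

Fumarate is absent, so VelX is active.
Ni²⁺ is present, so VorY is active.
No repressor is bound and VelX and VorY are active, so *dulN* is transcribed.
So DulN is produced and active.
No repressor is bound and DulN is active, so *lomT* is transcribed.
So LomT is produced and active.
BexF is non-functional in this strain, so it has no effect.
Mn²⁺ is absent, so QuvQ is active.
Sorbose is absent, so DovY is inactive.
With repressor QuvQ bound, *gorP* is not transcribed.
So GorP is not produced.
Required activator BexF is absent, so *oxaD* is not transcribed.
So OxaD is not produced.
Rhamnulose is absent, so GorH is inactive.
Activator LomT is present, so *nolW* is transcribed.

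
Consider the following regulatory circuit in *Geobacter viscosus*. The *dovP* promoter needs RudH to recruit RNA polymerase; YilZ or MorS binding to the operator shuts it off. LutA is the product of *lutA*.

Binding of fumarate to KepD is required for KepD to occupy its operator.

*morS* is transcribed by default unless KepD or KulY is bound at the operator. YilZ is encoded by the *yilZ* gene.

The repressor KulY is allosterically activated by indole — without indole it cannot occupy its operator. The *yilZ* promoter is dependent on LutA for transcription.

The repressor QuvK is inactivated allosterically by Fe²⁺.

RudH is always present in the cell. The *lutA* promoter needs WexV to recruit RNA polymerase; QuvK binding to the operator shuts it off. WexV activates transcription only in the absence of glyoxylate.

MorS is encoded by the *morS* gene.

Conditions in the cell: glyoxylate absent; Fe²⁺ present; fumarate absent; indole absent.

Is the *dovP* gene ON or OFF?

OFF

RudH is produced constitutively and is active.
Glyoxylate is absent, so WexV is active.
Fe²⁺ is present, so QuvK is inactive.
No repressor is bound and WexV is active, so *lutA* is transcribed.
So LutA is produced and active.
No repressor is bound and LutA is active, so *yilZ* is transcribed.
So YilZ is produced and active.
Fumarate is absent, so KepD is inactive.
Indole is absent, so KulY is inactive.
With no repressor bound, *morS* is transcribed.
So MorS is produced and active.
With repressor YilZ bound, *dovP* is not transcribed.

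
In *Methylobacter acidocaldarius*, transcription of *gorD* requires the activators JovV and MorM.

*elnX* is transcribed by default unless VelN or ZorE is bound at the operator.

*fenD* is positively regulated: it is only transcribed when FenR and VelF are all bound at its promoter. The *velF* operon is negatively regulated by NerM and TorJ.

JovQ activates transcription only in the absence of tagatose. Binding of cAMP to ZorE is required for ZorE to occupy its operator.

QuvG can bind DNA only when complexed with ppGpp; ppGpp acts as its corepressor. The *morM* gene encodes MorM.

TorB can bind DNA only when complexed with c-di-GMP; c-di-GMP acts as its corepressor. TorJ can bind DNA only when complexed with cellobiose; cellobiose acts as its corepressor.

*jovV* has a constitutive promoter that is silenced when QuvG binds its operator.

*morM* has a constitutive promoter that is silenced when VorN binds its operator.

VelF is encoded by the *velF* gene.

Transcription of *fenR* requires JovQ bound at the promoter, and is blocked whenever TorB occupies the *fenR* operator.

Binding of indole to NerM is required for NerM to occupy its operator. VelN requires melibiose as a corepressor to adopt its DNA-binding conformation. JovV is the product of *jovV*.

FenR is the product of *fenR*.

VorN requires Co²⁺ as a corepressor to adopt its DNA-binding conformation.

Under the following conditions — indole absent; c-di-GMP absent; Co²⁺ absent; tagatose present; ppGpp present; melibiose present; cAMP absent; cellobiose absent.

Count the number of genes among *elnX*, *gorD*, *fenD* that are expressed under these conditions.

Melibiose is present, so VelN is active.
cAMP is absent, so ZorE is inactive.
With repressor VelN bound, *elnX* is not transcribed.
→ *elnX* is OFF.
ppGpp is present, so QuvG is active.
With repressor QuvG bound, *jovV* is not transcribed.
So JovV is not produced.
Co²⁺ is absent, so VorN is inactive.
With no repressor bound, *morM* is transcribed.
So MorM is produced and active.
Required activator JovV is absent, so *gorD* is not transcribed.
→ *gorD* is OFF.
Tagatose is present, so JovQ is inactive.
c-di-GMP is absent, so TorB is inactive.
Required activator JovQ is absent, so *fenR* is not transcribed.
So FenR is not produced.
Indole is absent, so NerM is inactive.
Cellobiose is absent, so TorJ is inactive.
With no repressor bound, *velF* is transcribed.
So VelF is produced and active.
Required activator FenR is absent, so *fenD* is not transcribed.
→ *fenD* is OFF.
0 of the 3 genes are transcribed.

0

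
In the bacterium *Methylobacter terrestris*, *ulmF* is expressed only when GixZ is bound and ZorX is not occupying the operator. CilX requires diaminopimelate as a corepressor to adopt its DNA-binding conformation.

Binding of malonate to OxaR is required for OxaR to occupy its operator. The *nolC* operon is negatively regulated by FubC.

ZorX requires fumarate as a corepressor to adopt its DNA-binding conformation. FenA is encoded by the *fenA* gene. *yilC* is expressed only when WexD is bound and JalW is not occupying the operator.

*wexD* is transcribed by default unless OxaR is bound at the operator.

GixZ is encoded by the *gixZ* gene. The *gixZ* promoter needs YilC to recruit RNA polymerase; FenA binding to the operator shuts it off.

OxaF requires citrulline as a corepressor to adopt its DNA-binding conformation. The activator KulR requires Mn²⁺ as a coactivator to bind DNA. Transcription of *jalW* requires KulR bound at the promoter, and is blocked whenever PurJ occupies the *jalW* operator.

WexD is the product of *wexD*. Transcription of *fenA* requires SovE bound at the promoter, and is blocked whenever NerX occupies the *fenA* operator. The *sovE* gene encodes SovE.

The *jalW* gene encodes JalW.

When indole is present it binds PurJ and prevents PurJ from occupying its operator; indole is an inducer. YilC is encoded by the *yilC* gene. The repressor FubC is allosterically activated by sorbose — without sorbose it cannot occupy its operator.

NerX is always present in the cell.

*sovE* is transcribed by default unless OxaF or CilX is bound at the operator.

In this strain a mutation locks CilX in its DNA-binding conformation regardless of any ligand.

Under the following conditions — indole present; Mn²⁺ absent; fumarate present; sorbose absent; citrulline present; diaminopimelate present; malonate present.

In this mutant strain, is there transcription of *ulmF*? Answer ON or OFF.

Indole is present, so PurJ is inactive.
Mn²⁺ is absent, so KulR is inactive.
Required activator KulR is absent, so *jalW* is not transcribed.
So JalW is not produced.
Malonate is present, so OxaR is active.
With repressor OxaR bound, *wexD* is not transcribed.
So WexD is not produced.
Required activator WexD is absent, so *yilC* is not transcribed.
So YilC is not produced.
NerX is produced constitutively and is active.
Citrulline is present, so OxaF is active.
CilX is constitutively active in this strain.
With repressor OxaF bound, *sovE* is not transcribed.
So SovE is not produced.
With repressor NerX bound, *fenA* is not transcribed.
So FenA is not produced.
Required activator YilC is absent, so *gixZ* is not transcribed.
So GixZ is not produced.
Fumarate is present, so ZorX is active.
With repressor ZorX bound, *ulmF* is not transcribed.

OFF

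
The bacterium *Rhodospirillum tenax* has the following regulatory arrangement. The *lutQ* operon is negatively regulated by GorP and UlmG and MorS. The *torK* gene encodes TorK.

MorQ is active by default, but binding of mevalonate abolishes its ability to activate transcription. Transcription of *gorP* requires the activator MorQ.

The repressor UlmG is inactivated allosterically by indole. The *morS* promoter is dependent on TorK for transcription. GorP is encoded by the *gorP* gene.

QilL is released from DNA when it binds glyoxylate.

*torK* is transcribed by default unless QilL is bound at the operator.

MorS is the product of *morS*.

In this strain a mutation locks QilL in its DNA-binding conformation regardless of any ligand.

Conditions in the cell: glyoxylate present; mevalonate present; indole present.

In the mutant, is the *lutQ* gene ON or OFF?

Mevalonate is present, so MorQ is inactive.
Required activator MorQ is absent, so *gorP* is not transcribed.
So GorP is not produced.
Indole is present, so UlmG is inactive.
QilL is constitutively active in this strain.
With repressor QilL bound, *torK* is not transcribed.
So TorK is not produced.
Required activator TorK is absent, so *morS* is not transcribed.
So MorS is not produced.
With no repressor bound, *lutQ* is transcribed.

ON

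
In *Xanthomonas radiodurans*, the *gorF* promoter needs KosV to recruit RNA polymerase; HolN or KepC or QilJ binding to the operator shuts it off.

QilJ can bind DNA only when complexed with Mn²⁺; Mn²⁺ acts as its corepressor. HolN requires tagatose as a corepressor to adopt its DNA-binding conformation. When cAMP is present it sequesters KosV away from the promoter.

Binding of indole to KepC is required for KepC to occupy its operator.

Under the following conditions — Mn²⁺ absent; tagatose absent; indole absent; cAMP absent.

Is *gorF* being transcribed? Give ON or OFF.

ON

cAMP is absent, so KosV is active.
Tagatose is absent, so HolN is inactive.
Indole is absent, so KepC is inactive.
Mn²⁺ is absent, so QilJ is inactive.
No repressor is bound and KosV is active, so *gorF* is transcribed.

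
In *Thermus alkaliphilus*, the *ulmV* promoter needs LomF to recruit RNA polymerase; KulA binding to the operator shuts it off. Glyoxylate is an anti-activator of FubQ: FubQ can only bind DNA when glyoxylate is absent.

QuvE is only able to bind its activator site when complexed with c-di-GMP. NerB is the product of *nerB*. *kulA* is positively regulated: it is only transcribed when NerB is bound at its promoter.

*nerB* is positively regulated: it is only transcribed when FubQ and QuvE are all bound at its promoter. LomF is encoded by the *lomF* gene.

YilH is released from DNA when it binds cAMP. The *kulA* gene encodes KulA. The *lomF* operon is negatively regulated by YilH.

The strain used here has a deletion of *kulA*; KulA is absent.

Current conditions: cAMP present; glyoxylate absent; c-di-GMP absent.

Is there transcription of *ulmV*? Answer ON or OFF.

cAMP is present, so YilH is inactive.
With no repressor bound, *lomF* is transcribed.
So LomF is produced and active.
KulA is non-functional in this strain, so it has no effect.
No repressor is bound and LomF is active, so *ulmV* is transcribed.

ON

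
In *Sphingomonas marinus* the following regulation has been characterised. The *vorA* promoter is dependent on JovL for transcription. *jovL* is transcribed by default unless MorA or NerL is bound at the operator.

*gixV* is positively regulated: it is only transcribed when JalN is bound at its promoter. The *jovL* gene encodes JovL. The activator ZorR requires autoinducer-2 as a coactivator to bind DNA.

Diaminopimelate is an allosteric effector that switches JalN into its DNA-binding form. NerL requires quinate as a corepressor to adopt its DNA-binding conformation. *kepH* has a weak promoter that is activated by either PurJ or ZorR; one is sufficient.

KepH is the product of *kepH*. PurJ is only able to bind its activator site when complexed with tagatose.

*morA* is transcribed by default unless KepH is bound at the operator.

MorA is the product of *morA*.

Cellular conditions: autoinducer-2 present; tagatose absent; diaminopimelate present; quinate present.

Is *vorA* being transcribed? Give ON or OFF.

OFF

Tagatose is absent, so PurJ is inactive.
Autoinducer-2 is present, so ZorR is active.
Activator ZorR is present, so *kepH* is transcribed.
So KepH is produced and active.
With repressor KepH bound, *morA* is not transcribed.
So MorA is not produced.
Quinate is present, so NerL is active.
With repressor NerL bound, *jovL* is not transcribed.
So JovL is not produced.
Required activator JovL is absent, so *vorA* is not transcribed.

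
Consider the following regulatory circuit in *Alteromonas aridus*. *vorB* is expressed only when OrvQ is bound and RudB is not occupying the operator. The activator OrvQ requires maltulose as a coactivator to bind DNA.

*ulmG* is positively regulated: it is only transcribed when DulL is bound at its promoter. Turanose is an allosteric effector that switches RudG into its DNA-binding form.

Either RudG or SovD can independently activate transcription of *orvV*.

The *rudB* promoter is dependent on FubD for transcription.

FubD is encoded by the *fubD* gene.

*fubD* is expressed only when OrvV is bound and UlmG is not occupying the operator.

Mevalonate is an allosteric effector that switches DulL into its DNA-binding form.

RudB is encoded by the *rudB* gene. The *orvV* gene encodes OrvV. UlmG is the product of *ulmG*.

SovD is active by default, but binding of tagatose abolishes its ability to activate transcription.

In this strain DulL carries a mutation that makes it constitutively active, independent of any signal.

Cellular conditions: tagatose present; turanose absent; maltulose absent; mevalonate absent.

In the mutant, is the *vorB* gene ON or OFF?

DulL is constitutively active in this strain.
No repressor is bound and DulL is active, so *ulmG* is transcribed.
So UlmG is produced and active.
Turanose is absent, so RudG is inactive.
Tagatose is present, so SovD is inactive.
No activator is available at the *orvV* promoter, so *orvV* is not transcribed.
So OrvV is not produced.
With repressor UlmG bound, *fubD* is not transcribed.
So FubD is not produced.
Required activator FubD is absent, so *rudB* is not transcribed.
So RudB is not produced.
Maltulose is absent, so OrvQ is inactive.
Required activator OrvQ is absent, so *vorB* is not transcribed.

OFF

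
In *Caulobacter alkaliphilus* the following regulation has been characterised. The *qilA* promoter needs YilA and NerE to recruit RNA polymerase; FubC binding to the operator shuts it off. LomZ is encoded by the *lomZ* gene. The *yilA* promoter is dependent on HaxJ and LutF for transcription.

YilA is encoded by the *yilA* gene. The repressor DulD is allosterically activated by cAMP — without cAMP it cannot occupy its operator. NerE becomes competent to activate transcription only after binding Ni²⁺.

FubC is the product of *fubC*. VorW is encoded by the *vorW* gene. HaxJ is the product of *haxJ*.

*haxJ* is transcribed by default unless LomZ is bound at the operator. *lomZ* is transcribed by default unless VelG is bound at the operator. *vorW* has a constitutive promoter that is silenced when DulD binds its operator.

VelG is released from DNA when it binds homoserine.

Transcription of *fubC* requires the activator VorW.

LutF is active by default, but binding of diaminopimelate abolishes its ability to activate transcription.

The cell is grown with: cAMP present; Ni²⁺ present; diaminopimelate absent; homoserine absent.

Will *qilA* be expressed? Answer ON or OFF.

ON

cAMP is present, so DulD is active.
With repressor DulD bound, *vorW* is not transcribed.
So VorW is not produced.
Required activator VorW is absent, so *fubC* is not transcribed.
So FubC is not produced.
Homoserine is absent, so VelG is active.
With repressor VelG bound, *lomZ* is not transcribed.
So LomZ is not produced.
With no repressor bound, *haxJ* is transcribed.
So HaxJ is produced and active.
Diaminopimelate is absent, so LutF is active.
No repressor is bound and HaxJ and LutF are active, so *yilA* is transcribed.
So YilA is produced and active.
Ni²⁺ is present, so NerE is active.
No repressor is bound and YilA and NerE are active, so *qilA* is transcribed.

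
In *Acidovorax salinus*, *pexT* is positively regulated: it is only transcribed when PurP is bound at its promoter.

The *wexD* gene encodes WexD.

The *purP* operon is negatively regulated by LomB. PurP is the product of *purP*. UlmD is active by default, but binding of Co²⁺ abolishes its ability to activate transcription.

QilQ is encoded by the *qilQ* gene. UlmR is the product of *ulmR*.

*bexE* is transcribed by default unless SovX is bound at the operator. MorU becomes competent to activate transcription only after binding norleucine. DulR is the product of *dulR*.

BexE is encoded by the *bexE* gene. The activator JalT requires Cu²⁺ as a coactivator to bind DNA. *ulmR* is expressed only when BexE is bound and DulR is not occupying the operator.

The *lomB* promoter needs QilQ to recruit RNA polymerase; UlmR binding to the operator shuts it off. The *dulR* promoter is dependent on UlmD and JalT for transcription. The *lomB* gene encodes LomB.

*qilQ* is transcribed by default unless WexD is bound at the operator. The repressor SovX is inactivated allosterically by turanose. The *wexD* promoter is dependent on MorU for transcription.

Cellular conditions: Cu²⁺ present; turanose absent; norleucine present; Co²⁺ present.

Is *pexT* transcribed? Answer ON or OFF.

ON

Norleucine is present, so MorU is active.
No repressor is bound and MorU is active, so *wexD* is transcribed.
So WexD is produced and active.
With repressor WexD bound, *qilQ* is not transcribed.
So QilQ is not produced.
Turanose is absent, so SovX is active.
With repressor SovX bound, *bexE* is not transcribed.
So BexE is not produced.
Co²⁺ is present, so UlmD is inactive.
Cu²⁺ is present, so JalT is active.
Required activator UlmD is absent, so *dulR* is not transcribed.
So DulR is not produced.
Required activator BexE is absent, so *ulmR* is not transcribed.
So UlmR is not produced.
Required activator QilQ is absent, so *lomB* is not transcribed.
So LomB is not produced.
With no repressor bound, *purP* is transcribed.
So PurP is produced and active.
No repressor is bound and PurP is active, so *pexT* is transcribed.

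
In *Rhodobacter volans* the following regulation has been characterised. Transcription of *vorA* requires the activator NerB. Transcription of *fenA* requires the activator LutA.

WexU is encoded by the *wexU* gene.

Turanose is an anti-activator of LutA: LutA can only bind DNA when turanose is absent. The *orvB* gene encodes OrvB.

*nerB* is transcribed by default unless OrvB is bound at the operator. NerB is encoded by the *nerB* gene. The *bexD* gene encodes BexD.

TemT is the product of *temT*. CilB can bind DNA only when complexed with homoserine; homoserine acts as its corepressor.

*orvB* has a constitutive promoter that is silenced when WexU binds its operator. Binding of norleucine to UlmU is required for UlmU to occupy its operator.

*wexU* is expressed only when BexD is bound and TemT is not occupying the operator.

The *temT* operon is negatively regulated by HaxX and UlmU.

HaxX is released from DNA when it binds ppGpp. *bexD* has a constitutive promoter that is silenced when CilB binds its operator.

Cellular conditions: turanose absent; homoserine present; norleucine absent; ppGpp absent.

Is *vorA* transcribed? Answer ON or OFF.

OFF

Homoserine is present, so CilB is active.
With repressor CilB bound, *bexD* is not transcribed.
So BexD is not produced.
ppGpp is absent, so HaxX is active.
Norleucine is absent, so UlmU is inactive.
With repressor HaxX bound, *temT* is not transcribed.
So TemT is not produced.
Required activator BexD is absent, so *wexU* is not transcribed.
So WexU is not produced.
With no repressor bound, *orvB* is transcribed.
So OrvB is produced and active.
With repressor OrvB bound, *nerB* is not transcribed.
So NerB is not produced.
Required activator NerB is absent, so *vorA* is not transcribed.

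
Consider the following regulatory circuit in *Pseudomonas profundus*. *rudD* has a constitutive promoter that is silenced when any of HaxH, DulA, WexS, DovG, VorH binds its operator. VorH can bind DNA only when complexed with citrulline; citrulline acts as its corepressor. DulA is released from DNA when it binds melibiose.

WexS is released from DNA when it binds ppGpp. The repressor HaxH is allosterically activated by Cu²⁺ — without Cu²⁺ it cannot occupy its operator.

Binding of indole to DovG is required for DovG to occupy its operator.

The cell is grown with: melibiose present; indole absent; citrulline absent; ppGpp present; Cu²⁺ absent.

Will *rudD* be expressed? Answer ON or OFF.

ON

Cu²⁺ is absent, so HaxH is inactive.
Melibiose is present, so DulA is inactive.
ppGpp is present, so WexS is inactive.
Indole is absent, so DovG is inactive.
Citrulline is absent, so VorH is inactive.
With no repressor bound, *rudD* is transcribed.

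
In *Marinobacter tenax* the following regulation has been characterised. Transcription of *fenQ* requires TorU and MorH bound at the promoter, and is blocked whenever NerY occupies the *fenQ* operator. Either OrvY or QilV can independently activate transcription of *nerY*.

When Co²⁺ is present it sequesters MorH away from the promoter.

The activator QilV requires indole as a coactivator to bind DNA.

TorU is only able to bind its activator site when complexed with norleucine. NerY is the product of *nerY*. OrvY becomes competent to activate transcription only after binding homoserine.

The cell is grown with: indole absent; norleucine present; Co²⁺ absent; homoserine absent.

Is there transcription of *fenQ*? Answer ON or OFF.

Homoserine is absent, so OrvY is inactive.
Indole is absent, so QilV is inactive.
No activator is available at the *nerY* promoter, so *nerY* is not transcribed.
So NerY is not produced.
Norleucine is present, so TorU is active.
Co²⁺ is absent, so MorH is active.
No repressor is bound and TorU and MorH are active, so *fenQ* is transcribed.

ON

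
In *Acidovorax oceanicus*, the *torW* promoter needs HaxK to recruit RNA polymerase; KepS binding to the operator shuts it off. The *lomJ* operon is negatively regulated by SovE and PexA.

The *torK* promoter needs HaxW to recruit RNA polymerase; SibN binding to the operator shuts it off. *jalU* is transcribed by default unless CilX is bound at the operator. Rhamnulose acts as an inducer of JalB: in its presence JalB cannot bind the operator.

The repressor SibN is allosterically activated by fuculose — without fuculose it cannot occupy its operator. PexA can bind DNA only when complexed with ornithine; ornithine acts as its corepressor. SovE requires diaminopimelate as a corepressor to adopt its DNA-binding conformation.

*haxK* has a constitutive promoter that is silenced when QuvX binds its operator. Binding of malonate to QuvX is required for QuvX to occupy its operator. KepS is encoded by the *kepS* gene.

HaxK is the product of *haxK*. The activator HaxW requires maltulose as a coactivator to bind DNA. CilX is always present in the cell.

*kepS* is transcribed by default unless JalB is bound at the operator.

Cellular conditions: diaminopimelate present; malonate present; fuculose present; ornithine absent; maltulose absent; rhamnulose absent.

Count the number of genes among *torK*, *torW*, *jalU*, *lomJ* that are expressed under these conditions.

Maltulose is absent, so HaxW is inactive.
Fuculose is present, so SibN is active.
With repressor SibN bound, *torK* is not transcribed.
→ *torK* is OFF.
Rhamnulose is absent, so JalB is active.
With repressor JalB bound, *kepS* is not transcribed.
So KepS is not produced.
Malonate is present, so QuvX is active.
With repressor QuvX bound, *haxK* is not transcribed.
So HaxK is not produced.
Required activator HaxK is absent, so *torW* is not transcribed.
→ *torW* is OFF.
CilX is produced constitutively and is active.
With repressor CilX bound, *jalU* is not transcribed.
→ *jalU* is OFF.
Diaminopimelate is present, so SovE is active.
Ornithine is absent, so PexA is inactive.
With repressor SovE bound, *lomJ* is not transcribed.
→ *lomJ* is OFF.
0 of the 4 genes are transcribed.

0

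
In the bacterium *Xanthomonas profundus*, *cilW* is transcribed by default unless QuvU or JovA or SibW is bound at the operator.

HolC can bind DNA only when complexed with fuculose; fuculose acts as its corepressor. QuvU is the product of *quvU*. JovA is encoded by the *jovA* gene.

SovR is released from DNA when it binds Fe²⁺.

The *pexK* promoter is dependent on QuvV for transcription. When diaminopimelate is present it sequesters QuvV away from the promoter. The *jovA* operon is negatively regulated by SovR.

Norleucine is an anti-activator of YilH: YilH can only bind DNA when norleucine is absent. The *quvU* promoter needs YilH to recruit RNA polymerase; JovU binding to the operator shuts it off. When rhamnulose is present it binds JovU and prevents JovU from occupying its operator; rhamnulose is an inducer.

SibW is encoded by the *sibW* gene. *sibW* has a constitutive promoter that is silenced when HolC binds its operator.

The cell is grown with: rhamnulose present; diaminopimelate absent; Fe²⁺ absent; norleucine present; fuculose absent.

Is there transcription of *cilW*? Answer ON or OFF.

OFF

Norleucine is present, so YilH is inactive.
Rhamnulose is present, so JovU is inactive.
Required activator YilH is absent, so *quvU* is not transcribed.
So QuvU is not produced.
Fe²⁺ is absent, so SovR is active.
With repressor SovR bound, *jovA* is not transcribed.
So JovA is not produced.
Fuculose is absent, so HolC is inactive.
With no repressor bound, *sibW* is transcribed.
So SibW is produced and active.
With repressor SibW bound, *cilW* is not transcribed.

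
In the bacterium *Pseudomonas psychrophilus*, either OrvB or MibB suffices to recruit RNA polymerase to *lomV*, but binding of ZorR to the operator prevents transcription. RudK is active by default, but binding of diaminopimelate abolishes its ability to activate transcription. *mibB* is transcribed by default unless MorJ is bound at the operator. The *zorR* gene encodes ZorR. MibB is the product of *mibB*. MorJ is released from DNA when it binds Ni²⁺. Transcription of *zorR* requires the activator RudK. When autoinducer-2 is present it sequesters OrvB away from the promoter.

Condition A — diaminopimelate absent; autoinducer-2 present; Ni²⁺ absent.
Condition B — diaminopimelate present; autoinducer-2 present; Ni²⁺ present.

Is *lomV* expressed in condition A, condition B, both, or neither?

B only

Condition A:
Diaminopimelate is absent, so RudK is active.
No repressor is bound and RudK is active, so *zorR* is transcribed.
So ZorR is produced and active.
Autoinducer-2 is present, so OrvB is inactive.
Ni²⁺ is absent, so MorJ is active.
With repressor MorJ bound, *mibB* is not transcribed.
So MibB is not produced.
With repressor ZorR bound, *lomV* is not transcribed.
→ *lomV* is OFF in A.
Condition B:
Diaminopimelate is present, so RudK is inactive.
Required activator RudK is absent, so *zorR* is not transcribed.
So ZorR is not produced.
Autoinducer-2 is present, so OrvB is inactive.
Ni²⁺ is present, so MorJ is inactive.
With no repressor bound, *mibB* is transcribed.
So MibB is produced and active.
Activator MibB is present, so *lomV* is transcribed.
→ *lomV* is ON in B.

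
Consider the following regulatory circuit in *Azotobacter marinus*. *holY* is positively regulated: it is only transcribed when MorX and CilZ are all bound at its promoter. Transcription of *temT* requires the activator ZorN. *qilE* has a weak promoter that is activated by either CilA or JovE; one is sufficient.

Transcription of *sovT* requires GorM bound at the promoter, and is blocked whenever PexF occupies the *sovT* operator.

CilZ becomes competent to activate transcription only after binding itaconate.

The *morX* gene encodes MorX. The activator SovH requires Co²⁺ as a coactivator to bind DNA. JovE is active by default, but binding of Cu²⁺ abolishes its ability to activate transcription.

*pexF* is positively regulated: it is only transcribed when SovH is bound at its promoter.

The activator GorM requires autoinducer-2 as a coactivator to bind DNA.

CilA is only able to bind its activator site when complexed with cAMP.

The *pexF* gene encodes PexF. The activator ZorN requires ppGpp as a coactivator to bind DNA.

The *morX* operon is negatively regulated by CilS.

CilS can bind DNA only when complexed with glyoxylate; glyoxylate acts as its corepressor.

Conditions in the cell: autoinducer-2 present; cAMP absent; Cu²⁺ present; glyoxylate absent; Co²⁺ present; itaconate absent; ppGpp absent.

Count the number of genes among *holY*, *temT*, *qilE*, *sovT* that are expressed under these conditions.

Glyoxylate is absent, so CilS is inactive.
With no repressor bound, *morX* is transcribed.
So MorX is produced and active.
Itaconate is absent, so CilZ is inactive.
Required activator CilZ is absent, so *holY* is not transcribed.
→ *holY* is OFF.
ppGpp is absent, so ZorN is inactive.
Required activator ZorN is absent, so *temT* is not transcribed.
→ *temT* is OFF.
cAMP is absent, so CilA is inactive.
Cu²⁺ is present, so JovE is inactive.
No activator is available at the *qilE* promoter, so *qilE* is not transcribed.
→ *qilE* is OFF.
Autoinducer-2 is present, so GorM is active.
Co²⁺ is present, so SovH is active.
No repressor is bound and SovH is active, so *pexF* is transcribed.
So PexF is produced and active.
With repressor PexF bound, *sovT* is not transcribed.
→ *sovT* is OFF.
0 of the 4 genes are transcribed.

0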